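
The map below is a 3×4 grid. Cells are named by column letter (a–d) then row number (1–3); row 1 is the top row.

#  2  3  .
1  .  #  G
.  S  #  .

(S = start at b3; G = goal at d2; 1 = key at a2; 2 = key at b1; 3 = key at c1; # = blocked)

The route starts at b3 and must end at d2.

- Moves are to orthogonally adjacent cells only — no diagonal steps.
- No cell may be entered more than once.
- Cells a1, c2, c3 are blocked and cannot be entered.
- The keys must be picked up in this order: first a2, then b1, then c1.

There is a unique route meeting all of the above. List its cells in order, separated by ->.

The waypoints must appear in the order a2, b1, c1, with no cell reused.
Route from b3: left 1 to a3, up 1 to a2, right 1 to b2, up 1 to b1, right 2 to d1, down 1 to d2 — 7 moves in all.
Check: order respected (1 at step 2, 2 at step 4, 3 at step 5).

b3 -> a3 -> a2 -> b2 -> b1 -> c1 -> d1 -> d2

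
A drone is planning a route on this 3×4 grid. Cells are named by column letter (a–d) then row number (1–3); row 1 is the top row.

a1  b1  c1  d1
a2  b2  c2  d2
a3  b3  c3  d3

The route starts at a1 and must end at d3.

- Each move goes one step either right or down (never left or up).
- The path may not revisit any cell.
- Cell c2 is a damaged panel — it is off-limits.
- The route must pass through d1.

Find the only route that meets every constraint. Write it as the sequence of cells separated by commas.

Moves only go right or down, so the column and row indices never decrease.
Route from a1: right 3 to d1, down 2 to d3 — 5 moves in all.
Check: all required cells visited.

a1, b1, c1, d1, d2, d3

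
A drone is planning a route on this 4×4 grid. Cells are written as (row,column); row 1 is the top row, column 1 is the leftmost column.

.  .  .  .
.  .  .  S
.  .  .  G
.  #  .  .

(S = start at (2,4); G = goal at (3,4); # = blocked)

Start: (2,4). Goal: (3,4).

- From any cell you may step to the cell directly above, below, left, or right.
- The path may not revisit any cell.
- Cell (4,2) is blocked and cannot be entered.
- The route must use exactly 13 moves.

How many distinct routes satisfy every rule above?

2

Need simple routes of exactly 13 moves from (2,4) to (3,4) (Manhattan distance 1, so 6 moves are spent on a detour and 6 undoing it).
Enumerating: (2,4) (1,4) (1,3) (2,3) (2,2) (1,2) (1,1) (2,1) (3,1) (3,2) (3,3) (4,3) (4,4) (3,4) | (2,4) (1,4) (1,3) (1,2) (1,1) (2,1) (3,1) (3,2) (2,2) (2,3) (3,3) (4,3) (4,4) (3,4).
That gives 2 routes.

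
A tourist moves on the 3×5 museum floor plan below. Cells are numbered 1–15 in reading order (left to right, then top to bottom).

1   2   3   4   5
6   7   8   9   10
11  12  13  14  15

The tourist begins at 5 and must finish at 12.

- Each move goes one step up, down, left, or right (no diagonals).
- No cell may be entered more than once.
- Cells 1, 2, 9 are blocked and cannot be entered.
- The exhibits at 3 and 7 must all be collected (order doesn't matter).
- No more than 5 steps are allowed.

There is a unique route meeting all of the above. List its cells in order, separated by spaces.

Any route must reach 3 and 7 and still end at 12 within 5 moves, so the order of the required stops is forced.
Route from 5: 2× left (reaching 3), down to 8, left to 7, down to 12 — 5 moves in all.
Check: all required cells visited; 5 ≤ 5 moves.

5 4 3 8 7 12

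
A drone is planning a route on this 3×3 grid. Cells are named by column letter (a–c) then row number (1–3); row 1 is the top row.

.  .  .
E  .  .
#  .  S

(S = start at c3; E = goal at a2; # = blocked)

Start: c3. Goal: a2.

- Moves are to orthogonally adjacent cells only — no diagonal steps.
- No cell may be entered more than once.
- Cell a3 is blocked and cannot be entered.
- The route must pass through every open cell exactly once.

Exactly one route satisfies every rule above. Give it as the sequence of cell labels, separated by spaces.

Need to visit all 8 open cells exactly once, starting at c3 and ending at a2.
Cell a1 has only two open neighbours (a2 and b1), so the path must pass straight through it: one of those is the cell it's entered from and the other is where it exits.
Route from c3: left 1 to b3, up 1 to b2, right 1 to c2, up 1 to c1, left 2 to a1, down 1 to a2 — 7 moves in all.
Check: all 8 open cells covered.

c3 b3 b2 c2 c1 b1 a1 a2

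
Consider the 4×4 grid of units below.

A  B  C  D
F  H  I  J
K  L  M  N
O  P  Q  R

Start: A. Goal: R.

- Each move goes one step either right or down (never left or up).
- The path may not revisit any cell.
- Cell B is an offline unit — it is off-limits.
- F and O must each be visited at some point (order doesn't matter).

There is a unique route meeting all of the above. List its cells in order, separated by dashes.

Moves only go right or down, so the column and row indices never decrease.
Route from A: 3× down (reaching O), 3× right (reaching R) — 6 moves in all.
Check: all required cells visited.

A - F - K - O - P - Q - R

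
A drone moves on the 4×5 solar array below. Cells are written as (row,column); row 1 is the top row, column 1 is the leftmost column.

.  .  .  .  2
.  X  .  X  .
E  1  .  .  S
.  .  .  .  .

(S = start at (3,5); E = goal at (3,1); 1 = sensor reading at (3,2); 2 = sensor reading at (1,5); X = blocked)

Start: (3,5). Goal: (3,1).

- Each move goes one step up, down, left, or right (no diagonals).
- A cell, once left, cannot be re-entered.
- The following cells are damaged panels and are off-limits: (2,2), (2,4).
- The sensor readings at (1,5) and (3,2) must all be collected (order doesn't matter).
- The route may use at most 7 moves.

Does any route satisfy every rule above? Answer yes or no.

no

Even ignoring the no-revisit rule, getting from (3,5) to (3,1), taking the cheapest ordering (3,5) → (1,5) → (3,2) → (3,1) needs at least 2 + 5 + 1 = 8 moves (Manhattan distance per leg), which exceeds the 7-move limit.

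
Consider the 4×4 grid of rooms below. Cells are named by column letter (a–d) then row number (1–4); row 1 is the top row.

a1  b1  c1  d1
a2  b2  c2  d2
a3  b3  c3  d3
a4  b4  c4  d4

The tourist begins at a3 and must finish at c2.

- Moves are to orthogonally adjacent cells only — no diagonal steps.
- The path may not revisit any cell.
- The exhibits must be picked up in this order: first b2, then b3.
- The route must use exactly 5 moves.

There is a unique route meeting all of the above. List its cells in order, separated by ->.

a3 -> a2 -> b2 -> b3 -> c3 -> c2

The waypoints must appear in the order b2, b3, with no cell reused.
Route from a3: up 1 to a2, right 1 to b2, down 1 to b3, right 1 to c3, up 1 to c2 — 5 moves in all.
Check: order respected (b2 at step 2, b3 at step 3); 5 moves as required.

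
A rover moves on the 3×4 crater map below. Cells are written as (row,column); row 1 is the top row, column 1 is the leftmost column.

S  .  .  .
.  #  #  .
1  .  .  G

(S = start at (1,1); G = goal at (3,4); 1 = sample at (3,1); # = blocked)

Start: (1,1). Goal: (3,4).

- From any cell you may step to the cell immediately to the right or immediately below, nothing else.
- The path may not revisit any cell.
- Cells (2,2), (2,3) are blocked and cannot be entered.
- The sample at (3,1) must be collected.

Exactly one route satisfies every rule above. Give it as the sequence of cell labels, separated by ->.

Moves only go right or down, so the column and row indices never decrease.
Route from (1,1): down 2 to (3,1), right 3 to (3,4) — 5 moves in all.
Check: all required cells visited.

(1,1) -> (2,1) -> (3,1) -> (3,2) -> (3,3) -> (3,4)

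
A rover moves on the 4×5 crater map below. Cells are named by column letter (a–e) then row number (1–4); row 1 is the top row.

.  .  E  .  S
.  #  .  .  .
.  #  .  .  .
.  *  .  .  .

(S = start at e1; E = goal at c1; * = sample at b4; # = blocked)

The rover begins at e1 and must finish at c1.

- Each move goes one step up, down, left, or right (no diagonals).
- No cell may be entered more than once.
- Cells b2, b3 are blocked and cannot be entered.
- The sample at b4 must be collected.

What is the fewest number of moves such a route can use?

12

Any route passes through b4 somewhere between e1 and c1. Summing Manhattan distances along the two legs (e1 → b4 → c1) gives a lower bound of 6 + 4 = 10 moves.
The shortest route satisfying every rule uses 12 moves: e1 → e2 → e3 → e4 → d4 → c4 → b4 → a4 → a3 → a2 → a1 → b1 → c1.
The no-revisit rule (legs can't share cells) pushes the minimum above the 10-move bound; an exhaustive check rules out every length from 10 to 11, leaving 12 as the minimum.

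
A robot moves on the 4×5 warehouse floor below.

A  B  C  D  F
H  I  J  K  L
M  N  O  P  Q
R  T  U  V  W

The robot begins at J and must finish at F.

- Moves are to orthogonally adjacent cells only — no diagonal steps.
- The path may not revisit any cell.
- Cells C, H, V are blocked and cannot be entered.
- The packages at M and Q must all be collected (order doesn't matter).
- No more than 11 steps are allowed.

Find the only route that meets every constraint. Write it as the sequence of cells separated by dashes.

J - I - N - M - R - T - U - O - P - Q - L - F

The budget equals the shortest possible length, so every move has to be on a shortest route through the required cells.
Route from J: left 1 to I, down 1 to N, left 1 to M, down 1 to R, right 2 to U, up 1 to O, right 2 to Q, up 2 to F — 11 moves in all.
Check: all required cells visited; 11 ≤ 11 moves.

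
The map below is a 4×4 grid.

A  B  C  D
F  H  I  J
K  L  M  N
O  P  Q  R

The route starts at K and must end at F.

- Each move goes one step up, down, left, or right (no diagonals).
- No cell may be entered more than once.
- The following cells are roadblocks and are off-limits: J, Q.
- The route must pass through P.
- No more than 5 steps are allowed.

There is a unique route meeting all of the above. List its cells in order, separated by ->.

Any route must reach P and still end at F within 5 moves, so the order of the required stops is forced.
Route from K: down 1 to O, right 1 to P, up 2 to H, left 1 to F — 5 moves in all.
Check: all required cells visited; 5 ≤ 5 moves.

K -> O -> P -> L -> H -> F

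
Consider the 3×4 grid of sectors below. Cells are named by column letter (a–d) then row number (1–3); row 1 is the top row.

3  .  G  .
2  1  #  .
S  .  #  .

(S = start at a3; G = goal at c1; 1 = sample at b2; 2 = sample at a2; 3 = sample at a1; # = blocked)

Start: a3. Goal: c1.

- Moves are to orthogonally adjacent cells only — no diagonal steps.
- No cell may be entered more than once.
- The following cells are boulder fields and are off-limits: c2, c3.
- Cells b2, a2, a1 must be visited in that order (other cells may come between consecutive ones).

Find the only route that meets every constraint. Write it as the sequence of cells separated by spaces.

The waypoints must appear in the order b2, a2, a1, with no cell reused.
Route from a3: right 1 to b3, up 1 to b2, left 1 to a2, up 1 to a1, right 2 to c1 — 6 moves in all.
Check: order respected (1 at step 2, 2 at step 3, 3 at step 4).

a3 b3 b2 a2 a1 b1 c1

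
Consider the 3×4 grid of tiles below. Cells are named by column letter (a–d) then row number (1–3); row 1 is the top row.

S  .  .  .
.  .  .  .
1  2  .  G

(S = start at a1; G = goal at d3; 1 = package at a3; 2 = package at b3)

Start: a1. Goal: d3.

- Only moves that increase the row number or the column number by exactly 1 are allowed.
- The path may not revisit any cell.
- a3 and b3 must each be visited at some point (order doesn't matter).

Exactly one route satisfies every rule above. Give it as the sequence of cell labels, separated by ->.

Moves only go right or down, so the column and row indices never decrease.
Route from a1: 2× down (reaching a3), 3× right (reaching d3) — 5 moves in all.
Check: all required cells visited.

a1 -> a2 -> a3 -> b3 -> c3 -> d3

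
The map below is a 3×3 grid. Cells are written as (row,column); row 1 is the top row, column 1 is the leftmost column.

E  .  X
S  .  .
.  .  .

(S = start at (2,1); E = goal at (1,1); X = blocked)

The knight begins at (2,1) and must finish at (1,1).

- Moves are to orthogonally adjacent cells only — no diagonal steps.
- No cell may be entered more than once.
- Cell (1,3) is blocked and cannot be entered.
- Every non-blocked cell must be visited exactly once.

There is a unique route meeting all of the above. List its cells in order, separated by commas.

Need to visit all 8 open cells exactly once, starting at (2,1) and ending at (1,1).
Route from (2,1): down 1 to (3,1), right 2 to (3,3), up 1 to (2,3), left 1 to (2,2), up 1 to (1,2), left 1 to (1,1) — 7 moves in all.
Check: all 8 open cells covered.

(2,1), (3,1), (3,2), (3,3), (2,3), (2,2), (1,2), (1,1)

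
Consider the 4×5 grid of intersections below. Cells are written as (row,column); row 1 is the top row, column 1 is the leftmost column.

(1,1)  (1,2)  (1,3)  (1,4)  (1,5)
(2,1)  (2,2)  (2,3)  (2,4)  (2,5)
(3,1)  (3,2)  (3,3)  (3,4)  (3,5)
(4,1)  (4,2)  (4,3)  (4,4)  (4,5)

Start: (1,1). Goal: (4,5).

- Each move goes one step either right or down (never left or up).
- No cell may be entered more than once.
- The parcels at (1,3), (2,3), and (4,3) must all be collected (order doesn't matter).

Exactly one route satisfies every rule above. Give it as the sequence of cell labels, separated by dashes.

Moves only go right or down, so the column and row indices never decrease.
Route from (1,1): right 2 to (1,3), down 3 to (4,3), right 2 to (4,5) — 7 moves in all.
Check: all required cells visited.

(1,1) - (1,2) - (1,3) - (2,3) - (3,3) - (4,3) - (4,4) - (4,5)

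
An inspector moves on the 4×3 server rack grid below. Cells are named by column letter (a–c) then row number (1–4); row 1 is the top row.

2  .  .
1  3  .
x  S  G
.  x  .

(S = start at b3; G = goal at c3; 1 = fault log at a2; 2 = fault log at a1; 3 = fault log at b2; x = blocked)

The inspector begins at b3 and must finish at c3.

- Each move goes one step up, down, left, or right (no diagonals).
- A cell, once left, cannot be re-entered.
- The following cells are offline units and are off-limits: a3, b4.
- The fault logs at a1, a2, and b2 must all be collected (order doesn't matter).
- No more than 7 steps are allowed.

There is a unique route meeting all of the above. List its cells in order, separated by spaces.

The budget equals the shortest possible length, so every move has to be on a shortest route through the required cells.
Route from b3: up to b2, left to a2, up to a1, 2× right (reaching c1), 2× down (reaching c3) — 7 moves in all.
Check: all required cells visited; 7 ≤ 7 moves.

b3 b2 a2 a1 b1 c1 c2 c3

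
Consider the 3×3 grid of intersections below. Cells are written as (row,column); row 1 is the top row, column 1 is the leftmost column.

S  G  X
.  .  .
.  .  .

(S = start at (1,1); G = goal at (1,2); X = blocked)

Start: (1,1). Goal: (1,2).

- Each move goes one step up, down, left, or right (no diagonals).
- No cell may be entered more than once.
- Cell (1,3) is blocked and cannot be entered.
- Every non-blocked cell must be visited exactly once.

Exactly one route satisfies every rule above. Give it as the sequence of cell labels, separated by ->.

Need to visit all 8 open cells exactly once, starting at (1,1) and ending at (1,2).
Route from (1,1): 2× down (reaching (3,1)), 2× right (reaching (3,3)), up to (2,3), left to (2,2), up to (1,2) — 7 moves in all.
Check: all 8 open cells covered.

(1,1) -> (2,1) -> (3,1) -> (3,2) -> (3,3) -> (2,3) -> (2,2) -> (1,2)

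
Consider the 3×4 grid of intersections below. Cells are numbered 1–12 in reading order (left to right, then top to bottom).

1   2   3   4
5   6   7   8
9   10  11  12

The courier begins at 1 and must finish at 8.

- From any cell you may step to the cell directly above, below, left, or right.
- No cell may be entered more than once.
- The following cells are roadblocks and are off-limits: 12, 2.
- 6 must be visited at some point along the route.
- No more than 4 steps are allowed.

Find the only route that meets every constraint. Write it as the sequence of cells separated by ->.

Any route must reach 6 and still end at 8 within 4 moves, so the order of the required stops is forced.
Route from 1: down 1 to 5, right 3 to 8 — 4 moves in all.
Check: all required cells visited; 4 ≤ 4 moves.

1 -> 5 -> 6 -> 7 -> 8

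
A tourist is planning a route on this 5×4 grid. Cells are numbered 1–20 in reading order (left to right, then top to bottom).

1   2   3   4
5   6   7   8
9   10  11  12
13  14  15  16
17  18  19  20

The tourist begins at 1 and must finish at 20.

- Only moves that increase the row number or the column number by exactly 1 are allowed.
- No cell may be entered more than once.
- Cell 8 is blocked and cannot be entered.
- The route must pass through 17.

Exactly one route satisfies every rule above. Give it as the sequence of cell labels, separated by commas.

Moves only go right or down, so the column and row indices never decrease.
Route from 1: 4× down (reaching 17), 3× right (reaching 20) — 7 moves in all.
Check: all required cells visited.

1, 5, 9, 13, 17, 18, 19, 20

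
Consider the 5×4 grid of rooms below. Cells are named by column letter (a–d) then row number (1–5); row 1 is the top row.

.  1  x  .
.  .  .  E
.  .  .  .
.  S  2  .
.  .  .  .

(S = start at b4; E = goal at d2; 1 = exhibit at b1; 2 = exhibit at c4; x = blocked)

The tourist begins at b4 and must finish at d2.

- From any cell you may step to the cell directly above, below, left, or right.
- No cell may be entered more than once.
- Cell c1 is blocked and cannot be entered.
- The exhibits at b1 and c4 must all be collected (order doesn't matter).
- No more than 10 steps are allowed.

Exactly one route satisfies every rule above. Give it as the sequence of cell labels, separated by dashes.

The 10-move cap with required stops at b1, c4 leaves no slack for detours.
Route from b4: right 1 to c4, up 1 to c3, left 2 to a3, up 2 to a1, right 1 to b1, down 1 to b2, right 2 to d2 — 10 moves in all.
Check: all required cells visited; 10 ≤ 10 moves.

b4 - c4 - c3 - b3 - a3 - a2 - a1 - b1 - b2 - c2 - d2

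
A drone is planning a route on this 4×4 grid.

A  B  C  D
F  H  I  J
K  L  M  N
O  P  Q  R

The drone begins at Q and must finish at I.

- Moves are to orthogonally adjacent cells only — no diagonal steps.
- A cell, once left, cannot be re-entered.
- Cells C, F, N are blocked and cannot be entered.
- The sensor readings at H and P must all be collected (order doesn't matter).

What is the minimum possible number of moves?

4

Any route passes through H and P in some order between Q and I. Summing Manhattan distances along each leg and taking the cheapest ordering (Q → P → H → I) gives a lower bound of 1 + 2 + 1 = 4 moves.
A route of 4 moves achieves this: Q → P → L → H → I.
Since 4 matches the lower bound, it is optimal.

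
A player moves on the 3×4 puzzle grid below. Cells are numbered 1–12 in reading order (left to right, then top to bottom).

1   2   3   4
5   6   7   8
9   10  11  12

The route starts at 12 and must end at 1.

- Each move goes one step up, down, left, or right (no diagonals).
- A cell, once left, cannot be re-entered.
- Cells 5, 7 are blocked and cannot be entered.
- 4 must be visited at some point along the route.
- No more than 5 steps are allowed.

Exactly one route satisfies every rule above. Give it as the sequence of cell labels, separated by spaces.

The 5-move cap with required stops at 4 leaves no slack for detours.
Route from 12: up 2 to 4, left 3 to 1 — 5 moves in all.
Check: all required cells visited; 5 ≤ 5 moves.

12 8 4 3 2 1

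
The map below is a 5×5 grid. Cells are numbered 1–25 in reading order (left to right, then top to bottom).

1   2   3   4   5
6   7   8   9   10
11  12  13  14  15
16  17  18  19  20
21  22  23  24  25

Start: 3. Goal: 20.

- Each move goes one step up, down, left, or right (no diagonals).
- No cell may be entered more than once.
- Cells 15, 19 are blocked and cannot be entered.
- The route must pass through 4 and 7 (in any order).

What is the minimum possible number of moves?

Any route passes through 4 and 7 in some order between 3 and 20. Summing Manhattan distances along each leg and taking the cheapest ordering (3 → 7 → 4 → 20) gives a lower bound of 2 + 3 + 4 = 9 moves.
That bound ignores the blocked cells. Measuring each leg by the fewest moves that actually steer around them (3→4: 1; 4→7: 3; 7→20: 7) raises the lower bound to 11.
A route of 11 moves exists: 3 → 4 → 9 → 8 → 7 → 12 → 17 → 22 → 23 → 24 → 25 → 20.
Since 11 matches that lower bound, it is optimal.

11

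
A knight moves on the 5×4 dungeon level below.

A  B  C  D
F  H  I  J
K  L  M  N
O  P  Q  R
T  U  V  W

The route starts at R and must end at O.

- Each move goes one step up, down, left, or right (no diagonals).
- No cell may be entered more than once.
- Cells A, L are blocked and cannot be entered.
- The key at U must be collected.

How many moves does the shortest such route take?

5

Any route passes through U somewhere between R and O. Summing Manhattan distances along the two legs (R → U → O) gives a lower bound of 3 + 2 = 5 moves.
A route of 5 moves achieves this: R → W → V → U → P → O.
Since 5 matches the lower bound, it is optimal.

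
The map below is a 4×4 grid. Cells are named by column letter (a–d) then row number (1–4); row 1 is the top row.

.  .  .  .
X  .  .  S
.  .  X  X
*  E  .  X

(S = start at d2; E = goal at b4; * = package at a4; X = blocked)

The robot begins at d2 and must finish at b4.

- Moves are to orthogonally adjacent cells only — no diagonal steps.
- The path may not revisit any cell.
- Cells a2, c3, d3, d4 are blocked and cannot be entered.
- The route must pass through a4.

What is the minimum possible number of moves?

6

Any route passes through a4 somewhere between d2 and b4. Summing Manhattan distances along the two legs (d2 → a4 → b4) gives a lower bound of 5 + 1 = 6 moves.
A route of 6 moves achieves this: d2 → c2 → b2 → b3 → a3 → a4 → b4.
Since 6 matches the lower bound, it is optimal.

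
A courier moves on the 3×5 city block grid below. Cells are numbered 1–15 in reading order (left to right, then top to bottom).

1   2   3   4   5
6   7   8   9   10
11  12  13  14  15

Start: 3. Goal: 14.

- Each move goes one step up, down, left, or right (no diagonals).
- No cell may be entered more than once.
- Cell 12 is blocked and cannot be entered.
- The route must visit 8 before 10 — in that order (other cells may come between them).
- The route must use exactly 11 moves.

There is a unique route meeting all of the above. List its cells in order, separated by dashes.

The waypoints must appear in the order 8, 10, with no cell reused.
Route from 3: 2× left (reaching 1), down to 6, 3× right (reaching 9), up to 4, right to 5, 2× down (reaching 15), left to 14 — 11 moves in all.
Check: order respected (8 at step 5, 10 at step 9); 11 moves as required.

3 - 2 - 1 - 6 - 7 - 8 - 9 - 4 - 5 - 10 - 15 - 14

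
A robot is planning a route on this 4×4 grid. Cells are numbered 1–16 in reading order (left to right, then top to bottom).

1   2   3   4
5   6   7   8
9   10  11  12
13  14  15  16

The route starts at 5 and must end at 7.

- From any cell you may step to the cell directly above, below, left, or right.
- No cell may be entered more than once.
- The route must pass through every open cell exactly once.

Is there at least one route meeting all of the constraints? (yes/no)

no

Colour the cells like a checkerboard: each orthogonal step flips colour, so a Hamiltonian route alternates colours. Here there are 8 cells of one colour and 8 of the other, with start on the same colour as the goal — the counts and endpoints can't be arranged into an alternating sequence of length 16, so no Hamiltonian route exists.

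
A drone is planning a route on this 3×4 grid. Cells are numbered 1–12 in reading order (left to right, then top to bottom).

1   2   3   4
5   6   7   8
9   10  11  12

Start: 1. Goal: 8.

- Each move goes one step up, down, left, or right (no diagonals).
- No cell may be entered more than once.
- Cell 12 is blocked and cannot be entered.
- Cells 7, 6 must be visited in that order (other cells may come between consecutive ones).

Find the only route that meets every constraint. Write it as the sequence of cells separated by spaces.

1 5 9 10 11 7 6 2 3 4 8

The waypoints must appear in the order 7, 6, with no cell reused.
Route from 1: 2× down (reaching 9), 2× right (reaching 11), up to 7, left to 6, up to 2, 2× right (reaching 4), down to 8 — 10 moves in all.
Check: order respected (7 at step 5, 6 at step 6).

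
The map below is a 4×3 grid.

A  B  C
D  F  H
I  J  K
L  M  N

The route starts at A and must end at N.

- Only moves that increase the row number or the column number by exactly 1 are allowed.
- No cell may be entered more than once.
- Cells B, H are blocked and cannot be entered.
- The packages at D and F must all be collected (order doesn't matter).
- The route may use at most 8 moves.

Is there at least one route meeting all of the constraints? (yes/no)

yes

One route that works: A → D → F → J → M → N.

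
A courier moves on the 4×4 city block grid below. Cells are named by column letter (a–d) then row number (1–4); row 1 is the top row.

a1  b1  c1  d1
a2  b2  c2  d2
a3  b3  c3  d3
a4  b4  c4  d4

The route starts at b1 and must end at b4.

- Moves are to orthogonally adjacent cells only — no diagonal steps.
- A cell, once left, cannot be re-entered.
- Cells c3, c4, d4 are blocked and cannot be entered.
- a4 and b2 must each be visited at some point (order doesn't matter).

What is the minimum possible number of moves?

5

Any route passes through a4 and b2 in some order between b1 and b4. Summing Manhattan distances along each leg and taking the cheapest ordering (b1 → b2 → a4 → b4) gives a lower bound of 1 + 3 + 1 = 5 moves.
A route of 5 moves achieves this: b1 → b2 → b3 → a3 → a4 → b4.
Since 5 matches the lower bound, it is optimal.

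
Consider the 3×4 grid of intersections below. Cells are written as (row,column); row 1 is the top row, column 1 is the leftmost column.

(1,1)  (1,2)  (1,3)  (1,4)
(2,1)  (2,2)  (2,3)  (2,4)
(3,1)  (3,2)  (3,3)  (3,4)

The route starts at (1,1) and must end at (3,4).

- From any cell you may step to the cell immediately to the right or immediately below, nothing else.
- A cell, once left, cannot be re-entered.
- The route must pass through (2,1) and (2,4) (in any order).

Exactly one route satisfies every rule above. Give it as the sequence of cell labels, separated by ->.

(1,1) -> (2,1) -> (2,2) -> (2,3) -> (2,4) -> (3,4)

Moves only go right or down, so the column and row indices never decrease.
Route from (1,1): down 1 to (2,1), right 3 to (2,4), down 1 to (3,4) — 5 moves in all.
Check: all required cells visited.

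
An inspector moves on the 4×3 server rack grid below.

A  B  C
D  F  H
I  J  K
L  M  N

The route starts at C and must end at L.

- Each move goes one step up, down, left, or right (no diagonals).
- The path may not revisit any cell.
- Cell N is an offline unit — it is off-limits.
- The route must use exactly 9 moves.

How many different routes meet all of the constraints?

Need simple routes of exactly 9 moves from C to L (Manhattan distance 5, so 2 moves are spent on a detour and 2 undoing it).
Enumerating: C H K J F B A D I L | C H F B A D I J M L | C B A D F H K J M L | C B A D F H K J I L.
That gives 4 routes.

4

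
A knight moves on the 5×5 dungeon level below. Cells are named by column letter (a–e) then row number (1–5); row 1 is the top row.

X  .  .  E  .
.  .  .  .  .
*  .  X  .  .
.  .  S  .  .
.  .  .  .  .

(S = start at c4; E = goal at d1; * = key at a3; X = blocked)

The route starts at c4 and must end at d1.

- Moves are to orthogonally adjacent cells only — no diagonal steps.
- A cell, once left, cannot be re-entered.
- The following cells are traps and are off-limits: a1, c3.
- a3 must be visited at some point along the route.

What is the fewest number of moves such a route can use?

Any route passes through a3 somewhere between c4 and d1. Summing Manhattan distances along the two legs (c4 → a3 → d1) gives a lower bound of 3 + 5 = 8 moves.
A route of 8 moves achieves this: c4 → b4 → b3 → a3 → a2 → b2 → b1 → c1 → d1.
Since 8 matches the lower bound, it is optimal.

8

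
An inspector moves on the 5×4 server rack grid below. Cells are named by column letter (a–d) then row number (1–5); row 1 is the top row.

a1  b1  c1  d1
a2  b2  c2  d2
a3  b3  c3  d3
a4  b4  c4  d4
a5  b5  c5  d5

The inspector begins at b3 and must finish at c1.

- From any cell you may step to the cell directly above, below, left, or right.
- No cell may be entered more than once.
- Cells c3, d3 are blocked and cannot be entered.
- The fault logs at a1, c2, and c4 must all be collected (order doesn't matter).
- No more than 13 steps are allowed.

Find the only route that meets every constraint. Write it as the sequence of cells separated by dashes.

b3 - b4 - c4 - c5 - b5 - a5 - a4 - a3 - a2 - a1 - b1 - b2 - c2 - c1

The budget equals the shortest possible length, so every move has to be on a shortest route through the required cells.
Route from b3: down to b4, right to c4, down to c5, 2× left (reaching a5), 4× up (reaching a1), right to b1, down to b2, right to c2, up to c1 — 13 moves in all.
Check: all required cells visited; 13 ≤ 13 moves.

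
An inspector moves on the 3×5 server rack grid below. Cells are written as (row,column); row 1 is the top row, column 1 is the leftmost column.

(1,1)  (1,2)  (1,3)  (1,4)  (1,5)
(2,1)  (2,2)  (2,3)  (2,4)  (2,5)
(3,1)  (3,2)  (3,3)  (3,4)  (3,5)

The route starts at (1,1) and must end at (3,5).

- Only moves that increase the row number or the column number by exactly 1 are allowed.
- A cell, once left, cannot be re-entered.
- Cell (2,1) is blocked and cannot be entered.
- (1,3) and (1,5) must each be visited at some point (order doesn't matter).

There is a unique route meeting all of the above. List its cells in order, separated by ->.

Moves only go right or down, so the column and row indices never decrease.
Route from (1,1): 4× right (reaching (1,5)), 2× down (reaching (3,5)) — 6 moves in all.
Check: all required cells visited.

(1,1) -> (1,2) -> (1,3) -> (1,4) -> (1,5) -> (2,5) -> (3,5)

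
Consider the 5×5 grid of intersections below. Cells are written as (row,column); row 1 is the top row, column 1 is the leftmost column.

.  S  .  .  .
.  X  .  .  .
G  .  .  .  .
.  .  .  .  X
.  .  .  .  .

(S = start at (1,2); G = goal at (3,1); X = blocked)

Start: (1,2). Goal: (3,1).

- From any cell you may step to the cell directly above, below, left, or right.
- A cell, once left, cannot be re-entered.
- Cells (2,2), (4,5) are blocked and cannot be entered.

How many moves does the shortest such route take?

3

The Manhattan distance from (1,2) to (3,1) is |1−3| + |2−1| = 3, so at least 3 moves are needed.
A route of 3 moves achieves this: (1,2) → (1,1) → (2,1) → (3,1).
Since 3 matches the lower bound, it is optimal.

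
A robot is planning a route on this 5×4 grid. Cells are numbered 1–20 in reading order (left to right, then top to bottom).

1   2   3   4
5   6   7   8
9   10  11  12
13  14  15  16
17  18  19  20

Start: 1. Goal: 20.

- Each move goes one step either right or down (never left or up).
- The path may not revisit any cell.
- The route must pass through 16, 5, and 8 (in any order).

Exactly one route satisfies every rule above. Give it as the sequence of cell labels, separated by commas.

1, 5, 6, 7, 8, 12, 16, 20

Moves only go right or down, so the column and row indices never decrease.
Route from 1: down to 5, 3× right (reaching 8), 3× down (reaching 20) — 7 moves in all.
Check: all required cells visited.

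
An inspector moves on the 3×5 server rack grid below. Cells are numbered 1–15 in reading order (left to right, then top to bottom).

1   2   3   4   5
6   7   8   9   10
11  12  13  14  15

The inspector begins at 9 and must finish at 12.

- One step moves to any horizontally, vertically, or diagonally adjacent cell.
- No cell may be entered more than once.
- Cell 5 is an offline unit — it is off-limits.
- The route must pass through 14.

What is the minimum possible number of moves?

Any route passes through 14 somewhere between 9 and 12. Summing Chebyshev distances along the two legs (9 → 14 → 12) gives a lower bound of 1 + 2 = 3 moves.
A route of 3 moves achieves this: 9 → 14 → 8 → 12.
Since 3 matches the lower bound, it is optimal.

3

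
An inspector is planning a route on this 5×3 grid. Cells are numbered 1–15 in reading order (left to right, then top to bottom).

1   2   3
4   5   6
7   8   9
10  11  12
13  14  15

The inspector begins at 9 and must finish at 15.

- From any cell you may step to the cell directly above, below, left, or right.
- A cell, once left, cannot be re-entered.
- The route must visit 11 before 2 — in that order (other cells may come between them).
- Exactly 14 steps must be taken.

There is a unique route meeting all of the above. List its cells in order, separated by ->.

9 -> 12 -> 11 -> 8 -> 5 -> 6 -> 3 -> 2 -> 1 -> 4 -> 7 -> 10 -> 13 -> 14 -> 15

The waypoints must appear in the order 11, 2, with no cell reused.
Route from 9: down 1 to 12, left 1 to 11, up 2 to 5, right 1 to 6, up 1 to 3, left 2 to 1, down 4 to 13, right 2 to 15 — 14 moves in all.
Check: order respected (11 at step 2, 2 at step 7); 14 moves as required.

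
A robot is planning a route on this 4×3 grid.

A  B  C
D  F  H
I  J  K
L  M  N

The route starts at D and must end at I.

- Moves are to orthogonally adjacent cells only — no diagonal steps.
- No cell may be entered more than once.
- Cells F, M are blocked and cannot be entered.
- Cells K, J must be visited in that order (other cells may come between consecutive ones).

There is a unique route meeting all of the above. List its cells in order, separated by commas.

D, A, B, C, H, K, J, I

The waypoints must appear in the order K, J, with no cell reused.
Route from D: up 1 to A, right 2 to C, down 2 to K, left 2 to I — 7 moves in all.
Check: order respected (K at step 5, J at step 6).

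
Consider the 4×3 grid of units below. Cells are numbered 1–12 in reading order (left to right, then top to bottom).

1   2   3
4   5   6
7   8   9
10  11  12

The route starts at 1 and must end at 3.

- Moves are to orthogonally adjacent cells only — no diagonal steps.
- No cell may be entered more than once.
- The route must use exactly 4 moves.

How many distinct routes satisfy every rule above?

3

Need simple routes of exactly 4 moves from 1 to 3 (Manhattan distance 2, so 1 moves are spent on a detour and 1 undoing it).
Enumerating: 1 4 5 2 3 | 1 4 5 6 3 | 1 2 5 6 3.
That gives 3 routes.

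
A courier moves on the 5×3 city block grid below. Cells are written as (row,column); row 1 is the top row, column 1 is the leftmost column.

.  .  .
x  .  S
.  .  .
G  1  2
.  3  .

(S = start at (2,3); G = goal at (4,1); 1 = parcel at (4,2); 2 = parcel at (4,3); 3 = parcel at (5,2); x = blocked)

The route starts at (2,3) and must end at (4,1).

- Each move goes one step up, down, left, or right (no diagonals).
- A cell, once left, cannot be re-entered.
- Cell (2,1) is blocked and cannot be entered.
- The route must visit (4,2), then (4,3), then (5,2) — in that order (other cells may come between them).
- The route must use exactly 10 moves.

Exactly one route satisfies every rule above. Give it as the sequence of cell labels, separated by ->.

(2,3) -> (1,3) -> (1,2) -> (2,2) -> (3,2) -> (4,2) -> (4,3) -> (5,3) -> (5,2) -> (5,1) -> (4,1)

The waypoints must appear in the order (4,2), (4,3), (5,2), with no cell reused.
Route from (2,3): up to (1,3), left to (1,2), 3× down (reaching (4,2)), right to (4,3), down to (5,3), 2× left (reaching (5,1)), up to (4,1) — 10 moves in all.
Check: order respected (1 at step 5, 2 at step 6, 3 at step 8); 10 moves as required.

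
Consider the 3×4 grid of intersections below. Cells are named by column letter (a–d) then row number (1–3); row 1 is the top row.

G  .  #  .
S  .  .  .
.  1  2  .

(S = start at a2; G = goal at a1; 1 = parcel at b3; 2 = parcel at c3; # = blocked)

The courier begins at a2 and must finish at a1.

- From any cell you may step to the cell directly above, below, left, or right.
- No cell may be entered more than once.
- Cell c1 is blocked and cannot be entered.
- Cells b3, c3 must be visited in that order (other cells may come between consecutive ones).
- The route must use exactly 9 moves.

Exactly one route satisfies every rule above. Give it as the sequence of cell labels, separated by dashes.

The waypoints must appear in the order b3, c3, with no cell reused.
Route from a2: down 1 to a3, right 3 to d3, up 1 to d2, left 2 to b2, up 1 to b1, left 1 to a1 — 9 moves in all.
Check: order respected (1 at step 2, 2 at step 3); 9 moves as required.

a2 - a3 - b3 - c3 - d3 - d2 - c2 - b2 - b1 - a1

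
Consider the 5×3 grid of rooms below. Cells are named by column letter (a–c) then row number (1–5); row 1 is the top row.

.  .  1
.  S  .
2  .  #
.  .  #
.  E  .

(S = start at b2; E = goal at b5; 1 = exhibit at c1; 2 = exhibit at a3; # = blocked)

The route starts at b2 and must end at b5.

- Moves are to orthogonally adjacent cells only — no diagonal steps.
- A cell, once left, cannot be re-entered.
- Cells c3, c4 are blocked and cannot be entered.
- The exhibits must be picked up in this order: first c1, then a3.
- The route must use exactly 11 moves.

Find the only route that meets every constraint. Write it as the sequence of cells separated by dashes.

b2 - c2 - c1 - b1 - a1 - a2 - a3 - b3 - b4 - a4 - a5 - b5

The waypoints must appear in the order c1, a3, with no cell reused.
Route from b2: right 1 to c2, up 1 to c1, left 2 to a1, down 2 to a3, right 1 to b3, down 1 to b4, left 1 to a4, down 1 to a5, right 1 to b5 — 11 moves in all.
Check: order respected (1 at step 2, 2 at step 6); 11 moves as required.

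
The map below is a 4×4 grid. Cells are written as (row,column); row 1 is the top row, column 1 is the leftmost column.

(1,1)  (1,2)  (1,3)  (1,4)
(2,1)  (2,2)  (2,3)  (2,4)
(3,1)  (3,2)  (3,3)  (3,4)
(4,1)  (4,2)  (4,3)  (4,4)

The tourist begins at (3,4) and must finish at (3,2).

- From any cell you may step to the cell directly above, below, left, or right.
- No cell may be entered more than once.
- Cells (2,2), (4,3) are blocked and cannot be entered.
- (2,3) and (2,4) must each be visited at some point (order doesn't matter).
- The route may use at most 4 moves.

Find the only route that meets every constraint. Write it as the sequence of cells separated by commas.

(3,4), (2,4), (2,3), (3,3), (3,2)

Any route must reach (2,3) and (2,4) and still end at (3,2) within 4 moves, so the order of the required stops is forced.
Route from (3,4): up to (2,4), left to (2,3), down to (3,3), left to (3,2) — 4 moves in all.
Check: all required cells visited; 4 ≤ 4 moves.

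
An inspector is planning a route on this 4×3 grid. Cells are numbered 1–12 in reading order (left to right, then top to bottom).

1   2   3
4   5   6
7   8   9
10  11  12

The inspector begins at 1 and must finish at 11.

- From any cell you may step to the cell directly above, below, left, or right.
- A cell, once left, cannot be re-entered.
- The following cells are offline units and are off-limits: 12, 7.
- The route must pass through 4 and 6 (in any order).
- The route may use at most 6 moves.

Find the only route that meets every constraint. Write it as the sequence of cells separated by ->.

The 6-move cap with required stops at 4, 6 leaves no slack for detours.
Route from 1: down 1 to 4, right 2 to 6, down 1 to 9, left 1 to 8, down 1 to 11 — 6 moves in all.
Check: all required cells visited; 6 ≤ 6 moves.

1 -> 4 -> 5 -> 6 -> 9 -> 8 -> 11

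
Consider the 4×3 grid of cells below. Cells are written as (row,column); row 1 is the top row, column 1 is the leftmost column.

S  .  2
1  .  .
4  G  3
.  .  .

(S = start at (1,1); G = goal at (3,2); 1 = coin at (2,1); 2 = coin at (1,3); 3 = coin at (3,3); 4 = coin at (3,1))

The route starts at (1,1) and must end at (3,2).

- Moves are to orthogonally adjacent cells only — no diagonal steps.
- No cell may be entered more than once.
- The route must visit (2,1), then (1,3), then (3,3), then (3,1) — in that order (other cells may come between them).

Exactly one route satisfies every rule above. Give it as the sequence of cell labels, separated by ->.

(1,1) -> (2,1) -> (2,2) -> (1,2) -> (1,3) -> (2,3) -> (3,3) -> (4,3) -> (4,2) -> (4,1) -> (3,1) -> (3,2)

The waypoints must appear in the order (2,1), (1,3), (3,3), (3,1), with no cell reused.
Route from (1,1): down to (2,1), right to (2,2), up to (1,2), right to (1,3), 3× down (reaching (4,3)), 2× left (reaching (4,1)), up to (3,1), right to (3,2) — 11 moves in all.
Check: order respected (1 at step 1, 2 at step 4, 3 at step 6, 4 at step 10).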